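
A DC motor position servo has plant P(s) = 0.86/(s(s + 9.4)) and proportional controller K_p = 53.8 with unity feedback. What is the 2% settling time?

T_s ≈ 0.851 s

Closed-loop characteristic equation: s² + 9.4s + 46.27 = 0, so ω_n = 6.802 rad/s and ζ = 9.4/(2·6.802) = 0.691.
2% settling time T_s ≈ 4/(ζω_n) = 4/4.7 = 0.851 s.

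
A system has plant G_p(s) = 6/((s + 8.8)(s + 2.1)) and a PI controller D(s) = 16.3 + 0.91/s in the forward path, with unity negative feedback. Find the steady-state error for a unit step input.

The open loop D(s)G_p(s) has a pole at the origin (type 1), so the static position error constant is infinite and e_ss = 1/(1+∞) = 0.

0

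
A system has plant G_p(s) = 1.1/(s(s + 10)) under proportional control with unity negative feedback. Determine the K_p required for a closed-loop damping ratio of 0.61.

K_p = 61.1

Closed-loop characteristic equation: s² + 10s + K_p·1.1 = 0.
So ω_n = √(1.1K_p) and 2ζω_n = 10, giving ζ = 10/(2√(1.1K_p)).
Setting ζ = 0.61: √(1.1K_p) = 10/(2·0.61) = 8.197, so K_p = 67.19/1.1 = 61.1.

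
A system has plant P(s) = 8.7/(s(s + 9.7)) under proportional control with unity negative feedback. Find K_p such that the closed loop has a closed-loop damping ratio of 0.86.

Closed-loop characteristic equation: s² + 9.7s + K_p·8.7 = 0.
So ω_n = √(8.7K_p) and 2ζω_n = 9.7, giving ζ = 9.7/(2√(8.7K_p)).
Setting ζ = 0.86: √(8.7K_p) = 9.7/(2·0.86) = 5.64, so K_p = 31.8/8.7 = 3.66.

K_p = 3.66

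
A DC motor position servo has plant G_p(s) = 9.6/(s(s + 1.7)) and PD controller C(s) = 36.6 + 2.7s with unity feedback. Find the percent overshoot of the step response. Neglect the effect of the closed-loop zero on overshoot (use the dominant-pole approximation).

Forward path: (36.6 + 2.7s)·9.6/(s(s+1.7)). The closed-loop characteristic equation is s² + (1.7 + 9.6·2.7)s + 9.6·36.6 = 0.
That is s² + 27.62s + 351.4 = 0, so ω_n = 18.74 rad/s and ζ = 27.62/(2·18.74) = 0.7367.
%OS = 100·exp(−πζ/√(1−ζ²)) = 3.26%.

3.26%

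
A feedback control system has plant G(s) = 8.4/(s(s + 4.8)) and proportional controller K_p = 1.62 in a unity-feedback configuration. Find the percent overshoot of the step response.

6.78%

The closed-loop denominator s² + 4.8s + 13.61 gives ω_n = √13.61 = 3.689 and ζ = 4.8/(2ω_n) = 0.6506.
%OS = 100·exp(−πζ/√(1−ζ²)) = 100·exp(−π·0.6506/√0.5767) = 6.78%.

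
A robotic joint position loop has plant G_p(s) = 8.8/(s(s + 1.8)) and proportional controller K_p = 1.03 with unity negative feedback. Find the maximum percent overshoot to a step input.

37.4%

The closed-loop denominator s² + 1.8s + 9.064 gives ω_n = √9.064 = 3.011 and ζ = 1.8/(2ω_n) = 0.2989.
%OS = 100·exp(−πζ/√(1−ζ²)) = 100·exp(−π·0.2989/√0.9106) = 37.4%.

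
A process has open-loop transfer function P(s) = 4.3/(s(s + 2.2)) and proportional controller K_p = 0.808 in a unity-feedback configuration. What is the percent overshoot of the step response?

Closed-loop characteristic equation: s² + 2.2s + 3.474 = 0, so ω_n = 1.864 rad/s and ζ = 2.2/(2·1.864) = 0.5901.
%OS = 100·exp(−πζ/√(1−ζ²)) = 100·exp(−π·0.5901/√0.6517) = 10.1%.

10.1%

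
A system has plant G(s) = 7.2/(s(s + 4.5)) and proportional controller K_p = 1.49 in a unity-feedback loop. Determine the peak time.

T_p = 1.32 s

The closed-loop denominator s² + 4.5s + 10.73 gives ω_n = √10.73 = 3.275 and ζ = 4.5/(2ω_n) = 0.6869.
Damped frequency ω_d = ω_n√(1−ζ²) = 2.38 rad/s, so peak time T_p = π/ω_d = 1.32 s.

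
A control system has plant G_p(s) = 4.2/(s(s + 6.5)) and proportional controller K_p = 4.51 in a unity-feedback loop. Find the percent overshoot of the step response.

2.94%

From 1 + K_pG_p(s) = 0: s² + 6.5s + 18.94 = 0 ⇒ ω_n = 4.352, ζ = 0.7467.
%OS = 100·exp(−πζ/√(1−ζ²)) = 100·exp(−π·0.7467/√0.4424) = 2.94%.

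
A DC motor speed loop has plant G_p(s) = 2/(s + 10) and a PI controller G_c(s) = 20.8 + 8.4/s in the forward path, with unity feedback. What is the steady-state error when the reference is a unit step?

The open loop G_c(s)G_p(s) has a pole at the origin (type 1), so the static position error constant is infinite and e_ss = 1/(1+∞) = 0.

0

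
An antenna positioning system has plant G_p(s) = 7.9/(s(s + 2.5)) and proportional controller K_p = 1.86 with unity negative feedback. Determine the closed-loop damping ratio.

The closed-loop denominator is s(s+2.5) + 1.86·7.9 = s² + 2.5s + 14.69.
So ω_n² = 14.69 ⇒ ω_n = 3.833 rad/s, and ζ = 2.5/(2ω_n) = 0.326.

ζ = 0.326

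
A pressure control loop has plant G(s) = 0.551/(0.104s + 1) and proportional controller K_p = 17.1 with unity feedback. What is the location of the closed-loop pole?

s = -100.2

Closed loop: T(s) = K_p·G/(1+K_p·G) = 9.422/(0.104s + 1 + 9.422), with pole at s = −(1 + 9.422)/0.104 = −100.2.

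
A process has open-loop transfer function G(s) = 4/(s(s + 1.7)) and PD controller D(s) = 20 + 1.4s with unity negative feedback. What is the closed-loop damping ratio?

ζ = 0.408

Forward path: (20 + 1.4s)·4/(s(s+1.7)). The closed-loop characteristic equation is s² + (1.7 + 4·1.4)s + 4·20 = 0.
That is s² + 7.3s + 80 = 0, so ω_n = 8.944 rad/s and ζ = 7.3/(2·8.944) = 0.4081.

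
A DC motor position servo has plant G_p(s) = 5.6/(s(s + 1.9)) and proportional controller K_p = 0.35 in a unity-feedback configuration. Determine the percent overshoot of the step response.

5.49%

Closed-loop characteristic equation: s² + 1.9s + 1.96 = 0, so ω_n = 1.4 rad/s and ζ = 1.9/(2·1.4) = 0.6786.
%OS = 100·exp(−πζ/√(1−ζ²)) = 100·exp(−π·0.6786/√0.5395) = 5.49%.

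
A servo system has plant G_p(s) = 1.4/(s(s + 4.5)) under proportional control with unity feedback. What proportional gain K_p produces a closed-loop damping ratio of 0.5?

K_p = 14.5

Closed-loop characteristic equation: s² + 4.5s + K_p·1.4 = 0.
So ω_n = √(1.4K_p) and 2ζω_n = 4.5, giving ζ = 4.5/(2√(1.4K_p)).
Setting ζ = 0.5: √(1.4K_p) = 4.5/(2·0.5) = 4.5, so K_p = 20.25/1.4 = 14.5.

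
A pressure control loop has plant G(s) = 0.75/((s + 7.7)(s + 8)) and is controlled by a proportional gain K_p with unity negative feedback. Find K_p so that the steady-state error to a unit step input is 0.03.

Steady-state error for a unit step on this type-0 loop is 1/(1 + K_p·G(0)).
G(0) = 0.01218. Require 1/(1 + K_p·0.01218) = 0.03, so 1 + 0.01218·K_p = 33.33.
K_p = (33.33 − 1)/0.01218 = 2660.

K_p = 2660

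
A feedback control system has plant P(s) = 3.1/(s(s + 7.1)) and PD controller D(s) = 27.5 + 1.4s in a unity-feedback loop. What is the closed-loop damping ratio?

Forward path: (27.5 + 1.4s)·3.1/(s(s+7.1)). The closed-loop characteristic equation is s² + (7.1 + 3.1·1.4)s + 3.1·27.5 = 0.
That is s² + 11.44s + 85.25 = 0, so ω_n = 9.233 rad/s and ζ = 11.44/(2·9.233) = 0.6195.

ζ = 0.62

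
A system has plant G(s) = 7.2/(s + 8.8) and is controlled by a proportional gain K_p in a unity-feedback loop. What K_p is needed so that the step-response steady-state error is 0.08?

Steady-state error for a unit step on this type-0 loop is 1/(1 + K_p·G(0)).
G(0) = 0.8182. Require 1/(1 + K_p·0.8182) = 0.08, so 1 + 0.8182·K_p = 12.5.
K_p = (12.5 − 1)/0.8182 = 14.1.

K_p = 14.1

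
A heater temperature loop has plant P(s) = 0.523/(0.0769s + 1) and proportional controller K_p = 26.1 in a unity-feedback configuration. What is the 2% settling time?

T_s ≈ 0.021 s

Closed loop: T(s) = K_p·P/(1+K_p·P) = 13.65/(0.0769s + 1 + 13.65), with pole at s = −(1 + 13.65)/0.0769 = −190.5.
τ = 1/190.5 = 0.005249 s, so 2% settling time ≈ 4τ = 0.021 s.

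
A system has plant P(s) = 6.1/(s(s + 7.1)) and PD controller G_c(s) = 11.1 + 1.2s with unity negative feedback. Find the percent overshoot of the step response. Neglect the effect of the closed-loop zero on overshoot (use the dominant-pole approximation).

Forward path: (11.1 + 1.2s)·6.1/(s(s+7.1)). The closed-loop characteristic equation is s² + (7.1 + 6.1·1.2)s + 6.1·11.1 = 0.
That is s² + 14.42s + 67.71 = 0, so ω_n = 8.229 rad/s and ζ = 14.42/(2·8.229) = 0.8762.
%OS = 100·exp(−πζ/√(1−ζ²)) = 0.331%.

0.331%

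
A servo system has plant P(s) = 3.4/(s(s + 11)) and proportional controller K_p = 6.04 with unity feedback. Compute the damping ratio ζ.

With unity feedback the closed-loop characteristic equation is s² + 11s + 6.04·3.4 = s² + 11s + 20.54 = 0.
Matching s² + 2ζω_n s + ω_n²: ω_n = √20.54 = 4.532 rad/s and 2ζω_n = 11, so ζ = 11/(2·4.532) = 1.21.

ζ = 1.21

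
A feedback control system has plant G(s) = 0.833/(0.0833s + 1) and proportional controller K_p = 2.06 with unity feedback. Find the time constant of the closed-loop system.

Closed loop: T(s) = K_p·G/(1+K_p·G) = 1.716/(0.0833s + 1 + 1.716), with pole at s = −(1 + 1.716)/0.0833 = −32.6.
Closed-loop time constant τ = 1/32.6 = 0.0307 s.

τ = 0.0307 s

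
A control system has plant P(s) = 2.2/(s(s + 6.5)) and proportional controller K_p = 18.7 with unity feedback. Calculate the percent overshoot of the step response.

The closed-loop denominator s² + 6.5s + 41.14 gives ω_n = √41.14 = 6.414 and ζ = 6.5/(2ω_n) = 0.5067.
%OS = 100·exp(−πζ/√(1−ζ²)) = 100·exp(−π·0.5067/√0.7433) = 15.8%.

15.8%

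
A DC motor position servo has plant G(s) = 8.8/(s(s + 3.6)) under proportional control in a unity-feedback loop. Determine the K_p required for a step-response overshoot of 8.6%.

K_p = 0.972

From %OS = 100·exp(−πζ/√(1−ζ²)) = 8.6%, ζ = −ln(0.086)/√(π²+ln²(0.086)) = 0.6155.
Characteristic equation s² + 3.6s + 8.8K_p = 0 gives ζ = 3.6/(2√(8.8K_p)).
Setting ζ = 0.6155: √(8.8K_p) = 3.6/(2·0.6155) = 2.924, so K_p = 8.553/8.8 = 0.972.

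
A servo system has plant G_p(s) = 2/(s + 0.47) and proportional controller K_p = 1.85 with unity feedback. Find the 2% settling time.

T_s ≈ 0.959 s

Closed-loop transfer function: T(s) = K_p·G_p(s)/(1 + K_p·G_p(s)) = 3.7/(s + 0.47 + 3.7) = 3.7/(s + 4.17).
Time constant τ = 1/4.17 = 0.2398 s, so the 2% settling time is about 4τ = 0.959 s.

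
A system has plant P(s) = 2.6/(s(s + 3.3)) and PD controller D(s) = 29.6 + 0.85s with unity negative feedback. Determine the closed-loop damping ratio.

Forward path: (29.6 + 0.85s)·2.6/(s(s+3.3)). The closed-loop characteristic equation is s² + (3.3 + 2.6·0.85)s + 2.6·29.6 = 0.
That is s² + 5.51s + 76.96 = 0, so ω_n = 8.773 rad/s and ζ = 5.51/(2·8.773) = 0.314.

ζ = 0.314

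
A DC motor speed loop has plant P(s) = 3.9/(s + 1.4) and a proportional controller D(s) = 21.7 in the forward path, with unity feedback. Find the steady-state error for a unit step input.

0.0163

The loop is type 0. Static position error constant K_pos = D(0)·P(0) = 21.7·2.786 = 60.45.
Steady-state error to a unit step: e_ss = 1/(1+K_pos) = 1/61.45 = 0.0163.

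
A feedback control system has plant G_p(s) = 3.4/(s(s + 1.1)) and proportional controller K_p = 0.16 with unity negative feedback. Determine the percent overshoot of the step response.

Closed-loop characteristic equation: s² + 1.1s + 0.544 = 0, so ω_n = 0.7376 rad/s and ζ = 1.1/(2·0.7376) = 0.7457.
%OS = 100·exp(−πζ/√(1−ζ²)) = 100·exp(−π·0.7457/√0.4439) = 2.97%.

2.97%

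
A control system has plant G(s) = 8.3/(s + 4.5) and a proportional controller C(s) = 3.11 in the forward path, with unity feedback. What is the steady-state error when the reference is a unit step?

0.148

The loop is type 0. Static position error constant K_pos = C(0)·G(0) = 3.11·1.844 = 5.736.
Steady-state error to a unit step: e_ss = 1/(1+K_pos) = 1/6.736 = 0.148.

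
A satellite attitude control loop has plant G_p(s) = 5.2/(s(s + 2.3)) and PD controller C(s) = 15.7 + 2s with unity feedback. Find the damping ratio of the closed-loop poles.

Forward path: (15.7 + 2s)·5.2/(s(s+2.3)). The closed-loop characteristic equation is s² + (2.3 + 5.2·2)s + 5.2·15.7 = 0.
That is s² + 12.7s + 81.64 = 0, so ω_n = 9.035 rad/s and ζ = 12.7/(2·9.035) = 0.7028.

ζ = 0.703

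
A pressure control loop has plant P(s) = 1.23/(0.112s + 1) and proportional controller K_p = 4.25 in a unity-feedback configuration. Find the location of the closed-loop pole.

s = -55.6

Closed loop: T(s) = K_p·P/(1+K_p·P) = 5.228/(0.112s + 1 + 5.228), with pole at s = −(1 + 5.228)/0.112 = −55.6.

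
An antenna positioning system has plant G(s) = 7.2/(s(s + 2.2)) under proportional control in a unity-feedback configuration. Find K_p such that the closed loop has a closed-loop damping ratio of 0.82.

K_p = 0.25

Closed-loop characteristic equation: s² + 2.2s + K_p·7.2 = 0.
So ω_n = √(7.2K_p) and 2ζω_n = 2.2, giving ζ = 2.2/(2√(7.2K_p)).
Setting ζ = 0.82: √(7.2K_p) = 2.2/(2·0.82) = 1.341, so K_p = 1.8/7.2 = 0.25.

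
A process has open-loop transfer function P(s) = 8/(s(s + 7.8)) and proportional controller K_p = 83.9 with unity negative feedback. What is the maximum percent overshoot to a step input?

The closed-loop denominator s² + 7.8s + 671.2 gives ω_n = √671.2 = 25.91 and ζ = 7.8/(2ω_n) = 0.1505.
%OS = 100·exp(−πζ/√(1−ζ²)) = 100·exp(−π·0.1505/√0.9773) = 62%.

62%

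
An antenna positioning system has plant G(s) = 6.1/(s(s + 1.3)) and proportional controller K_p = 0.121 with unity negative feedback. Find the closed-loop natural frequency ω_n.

1 + K_p·G(s) = 0 gives s² + 1.3s + 0.7381 = 0.
So ω_n² = 0.7381 ⇒ ω_n = 0.8591 rad/s, and ζ = 1.3/(2ω_n) = 0.757.

ω_n = 0.859 rad/s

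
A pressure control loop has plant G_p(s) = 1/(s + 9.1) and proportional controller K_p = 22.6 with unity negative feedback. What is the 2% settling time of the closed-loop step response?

T_s ≈ 0.126 s

Closed-loop transfer function: T(s) = K_p·G_p(s)/(1 + K_p·G_p(s)) = 22.6/(s + 9.1 + 22.6) = 22.6/(s + 31.7).
Time constant τ = 1/31.7 = 0.03155 s, so the 2% settling time is about 4τ = 0.126 s.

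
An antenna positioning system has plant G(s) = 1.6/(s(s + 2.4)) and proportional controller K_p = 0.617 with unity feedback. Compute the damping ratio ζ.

ζ = 1.21

1 + K_p·G(s) = 0 gives s² + 2.4s + 0.9872 = 0.
So ω_n² = 0.9872 ⇒ ω_n = 0.9936 rad/s, and ζ = 2.4/(2ω_n) = 1.21.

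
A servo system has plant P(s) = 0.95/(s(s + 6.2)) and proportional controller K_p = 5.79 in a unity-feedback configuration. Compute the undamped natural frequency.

1 + K_p·P(s) = 0 gives s² + 6.2s + 5.5 = 0.
So ω_n² = 5.5 ⇒ ω_n = 2.345 rad/s, and ζ = 6.2/(2ω_n) = 1.32.

ω_n = 2.35 rad/s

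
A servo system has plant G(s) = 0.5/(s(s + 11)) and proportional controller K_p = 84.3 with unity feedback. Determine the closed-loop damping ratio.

The closed-loop denominator is s(s+11) + 84.3·0.5 = s² + 11s + 42.15.
So ω_n² = 42.15 ⇒ ω_n = 6.492 rad/s, and ζ = 11/(2ω_n) = 0.847.

ζ = 0.847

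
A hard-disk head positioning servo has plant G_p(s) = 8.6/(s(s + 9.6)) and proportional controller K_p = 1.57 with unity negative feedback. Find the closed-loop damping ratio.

ζ = 1.31

The closed-loop denominator is s(s+9.6) + 1.57·8.6 = s² + 9.6s + 13.5.
So ω_n² = 13.5 ⇒ ω_n = 3.675 rad/s, and ζ = 9.6/(2ω_n) = 1.31.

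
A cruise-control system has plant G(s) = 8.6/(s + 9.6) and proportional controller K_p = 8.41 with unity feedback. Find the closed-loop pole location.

s = -81.93

Closed-loop transfer function: T(s) = K_p·G(s)/(1 + K_p·G(s)) = 72.33/(s + 9.6 + 72.33) = 72.33/(s + 81.93).
The closed-loop pole is at s = −81.93.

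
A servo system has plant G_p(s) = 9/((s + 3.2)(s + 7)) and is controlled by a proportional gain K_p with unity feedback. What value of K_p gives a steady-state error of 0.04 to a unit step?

K_p = 59.7

For a type-0 loop with proportional control, e_ss = 1/(1 + K_p·G_p(0)).
G_p(0) = 0.4018. Require 1/(1 + K_p·0.4018) = 0.04, so 1 + 0.4018·K_p = 25.
K_p = (25 − 1)/0.4018 = 59.7.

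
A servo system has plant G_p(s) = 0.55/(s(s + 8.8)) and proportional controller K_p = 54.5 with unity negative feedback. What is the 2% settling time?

T_s ≈ 0.909 s

Closed-loop characteristic equation: s² + 8.8s + 29.98 = 0, so ω_n = 5.475 rad/s and ζ = 8.8/(2·5.475) = 0.8037.
2% settling time T_s ≈ 4/(ζω_n) = 4/4.4 = 0.909 s.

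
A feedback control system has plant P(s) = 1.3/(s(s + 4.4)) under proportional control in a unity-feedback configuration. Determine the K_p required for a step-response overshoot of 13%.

K_p = 12.6

From %OS = 100·exp(−πζ/√(1−ζ²)) = 13%, ζ = −ln(0.13)/√(π²+ln²(0.13)) = 0.5446.
Characteristic equation s² + 4.4s + 1.3K_p = 0 gives ζ = 4.4/(2√(1.3K_p)).
Setting ζ = 0.5446: √(1.3K_p) = 4.4/(2·0.5446) = 4.039, so K_p = 16.32/1.3 = 12.6.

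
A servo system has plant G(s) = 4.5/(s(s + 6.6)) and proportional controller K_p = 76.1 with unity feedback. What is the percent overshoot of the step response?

56.6%

The closed-loop denominator s² + 6.6s + 342.4 gives ω_n = √342.4 = 18.51 and ζ = 6.6/(2ω_n) = 0.1783.
%OS = 100·exp(−πζ/√(1−ζ²)) = 100·exp(−π·0.1783/√0.9682) = 56.6%.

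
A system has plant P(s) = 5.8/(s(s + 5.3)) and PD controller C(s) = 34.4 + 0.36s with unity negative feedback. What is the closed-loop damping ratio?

ζ = 0.262

Forward path: (34.4 + 0.36s)·5.8/(s(s+5.3)). The closed-loop characteristic equation is s² + (5.3 + 5.8·0.36)s + 5.8·34.4 = 0.
That is s² + 7.388s + 199.5 = 0, so ω_n = 14.13 rad/s and ζ = 7.388/(2·14.13) = 0.2615.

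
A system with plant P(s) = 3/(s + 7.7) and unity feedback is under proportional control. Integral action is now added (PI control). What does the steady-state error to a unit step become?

0

The integrator makes K_pos = lim_{s→0} C(s)G(s) infinite, so e_ss = 1/(1+K_pos) = 0.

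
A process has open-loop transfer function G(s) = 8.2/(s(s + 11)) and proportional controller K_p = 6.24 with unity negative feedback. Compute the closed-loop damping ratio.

ζ = 0.769

1 + K_p·G(s) = 0 gives s² + 11s + 51.17 = 0.
So ω_n² = 51.17 ⇒ ω_n = 7.153 rad/s, and ζ = 11/(2ω_n) = 0.769.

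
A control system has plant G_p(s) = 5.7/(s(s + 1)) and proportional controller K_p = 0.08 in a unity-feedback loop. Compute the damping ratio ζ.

ζ = 0.74

The closed-loop denominator is s(s+1) + 0.08·5.7 = s² + 1s + 0.456.
Matching s² + 2ζω_n s + ω_n²: ω_n = √0.456 = 0.6753 rad/s and 2ζω_n = 1, so ζ = 1/(2·0.6753) = 0.74.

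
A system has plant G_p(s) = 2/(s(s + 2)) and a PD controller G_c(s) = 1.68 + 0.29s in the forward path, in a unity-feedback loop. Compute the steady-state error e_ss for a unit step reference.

The open loop G_c(s)G_p(s) has a pole at the origin (type 1), so the static position error constant is infinite and e_ss = 1/(1+∞) = 0.

0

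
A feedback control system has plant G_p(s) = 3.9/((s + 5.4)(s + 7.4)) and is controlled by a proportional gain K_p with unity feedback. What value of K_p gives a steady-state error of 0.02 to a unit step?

K_p = 502

Steady-state error for a unit step on this type-0 loop is 1/(1 + K_p·G_p(0)).
G_p(0) = 0.0976. Require 1/(1 + K_p·0.0976) = 0.02, so 1 + 0.0976·K_p = 50.
K_p = (50 − 1)/0.0976 = 502.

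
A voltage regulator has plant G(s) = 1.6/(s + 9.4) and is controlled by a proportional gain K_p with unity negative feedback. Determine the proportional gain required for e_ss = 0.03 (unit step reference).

For a type-0 loop with proportional control, e_ss = 1/(1 + K_p·G(0)).
G(0) = 0.1702. Require 1/(1 + K_p·0.1702) = 0.03, so 1 + 0.1702·K_p = 33.33.
K_p = (33.33 − 1)/0.1702 = 190.

K_p = 190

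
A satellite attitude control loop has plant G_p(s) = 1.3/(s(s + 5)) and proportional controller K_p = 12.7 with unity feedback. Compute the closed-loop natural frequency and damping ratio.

ω_n = 4.06 rad/s, ζ = 0.615

With unity feedback the closed-loop characteristic equation is s² + 5s + 12.7·1.3 = s² + 5s + 16.51 = 0.
Matching s² + 2ζω_n s + ω_n²: ω_n = √16.51 = 4.063 rad/s and 2ζω_n = 5, so ζ = 5/(2·4.063) = 0.615.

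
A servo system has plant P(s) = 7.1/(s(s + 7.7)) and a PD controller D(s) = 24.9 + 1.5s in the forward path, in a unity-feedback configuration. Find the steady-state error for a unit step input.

0

The open loop D(s)P(s) has a pole at the origin (type 1), so the static position error constant is infinite and e_ss = 1/(1+∞) = 0.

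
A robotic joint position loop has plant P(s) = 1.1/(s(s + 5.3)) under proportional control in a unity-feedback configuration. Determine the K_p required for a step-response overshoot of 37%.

K_p = 70.1

From %OS = 100·exp(−πζ/√(1−ζ²)) = 37%, ζ = −ln(0.37)/√(π²+ln²(0.37)) = 0.3017.
Characteristic equation s² + 5.3s + 1.1K_p = 0 gives ζ = 5.3/(2√(1.1K_p)).
Setting ζ = 0.3017: √(1.1K_p) = 5.3/(2·0.3017) = 8.783, so K_p = 77.14/1.1 = 70.1.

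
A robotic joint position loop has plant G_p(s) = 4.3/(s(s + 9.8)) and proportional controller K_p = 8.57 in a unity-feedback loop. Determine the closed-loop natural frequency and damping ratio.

ω_n = 6.07 rad/s, ζ = 0.807

1 + K_p·G_p(s) = 0 gives s² + 9.8s + 36.85 = 0.
Matching s² + 2ζω_n s + ω_n²: ω_n = √36.85 = 6.071 rad/s and 2ζω_n = 9.8, so ζ = 9.8/(2·6.071) = 0.807.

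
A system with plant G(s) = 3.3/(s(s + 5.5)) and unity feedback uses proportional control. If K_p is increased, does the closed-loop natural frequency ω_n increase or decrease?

ω_n = √(3.3·K_p), which grows with K_p.

increase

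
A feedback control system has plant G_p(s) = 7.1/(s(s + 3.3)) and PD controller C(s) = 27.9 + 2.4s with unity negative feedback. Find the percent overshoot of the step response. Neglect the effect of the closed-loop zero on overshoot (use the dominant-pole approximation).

Forward path: (27.9 + 2.4s)·7.1/(s(s+3.3)). The closed-loop characteristic equation is s² + (3.3 + 7.1·2.4)s + 7.1·27.9 = 0.
That is s² + 20.34s + 198.1 = 0, so ω_n = 14.07 rad/s and ζ = 20.34/(2·14.07) = 0.7226.
%OS = 100·exp(−πζ/√(1−ζ²)) = 3.75%.

3.75%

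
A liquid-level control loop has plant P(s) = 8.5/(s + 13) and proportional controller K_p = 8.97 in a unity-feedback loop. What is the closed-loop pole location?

Closed-loop transfer function: T(s) = K_p·P(s)/(1 + K_p·P(s)) = 76.25/(s + 13 + 76.25) = 76.25/(s + 89.25).
The closed-loop pole is at s = −89.25.

s = -89.25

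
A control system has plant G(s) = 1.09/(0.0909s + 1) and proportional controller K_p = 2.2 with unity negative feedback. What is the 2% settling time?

Closed loop: T(s) = K_p·G/(1+K_p·G) = 2.398/(0.0909s + 1 + 2.398), with pole at s = −(1 + 2.398)/0.0909 = −37.38.
τ = 1/37.38 = 0.02675 s, so 2% settling time ≈ 4τ = 0.107 s.

T_s ≈ 0.107 s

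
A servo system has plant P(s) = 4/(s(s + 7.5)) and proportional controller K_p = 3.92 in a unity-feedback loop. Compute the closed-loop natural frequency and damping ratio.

ω_n = 3.96 rad/s, ζ = 0.947

The closed-loop denominator is s(s+7.5) + 3.92·4 = s² + 7.5s + 15.68.
So ω_n² = 15.68 ⇒ ω_n = 3.96 rad/s, and ζ = 7.5/(2ω_n) = 0.947.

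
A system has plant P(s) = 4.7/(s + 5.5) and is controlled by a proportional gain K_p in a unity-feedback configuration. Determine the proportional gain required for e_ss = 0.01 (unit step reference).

For a type-0 loop with proportional control, e_ss = 1/(1 + K_p·P(0)).
P(0) = 0.8545. Require 1/(1 + K_p·0.8545) = 0.01, so 1 + 0.8545·K_p = 100.
K_p = (100 − 1)/0.8545 = 116.

K_p = 116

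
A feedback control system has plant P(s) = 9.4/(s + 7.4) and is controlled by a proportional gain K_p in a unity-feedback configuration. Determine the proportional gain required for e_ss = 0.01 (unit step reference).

The loop is type 0, so e_ss(step) = 1/(1 + K_pos) with K_pos = K_p·P(0).
P(0) = 1.27. Require 1/(1 + K_p·1.27) = 0.01, so 1 + 1.27·K_p = 100.
K_p = (100 − 1)/1.27 = 77.9.

K_p = 77.9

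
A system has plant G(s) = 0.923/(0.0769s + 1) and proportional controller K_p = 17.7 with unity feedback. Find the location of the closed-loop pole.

Closed loop: T(s) = K_p·G/(1+K_p·G) = 16.34/(0.0769s + 1 + 16.34), with pole at s = −(1 + 16.34)/0.0769 = −225.4.

s = -225.4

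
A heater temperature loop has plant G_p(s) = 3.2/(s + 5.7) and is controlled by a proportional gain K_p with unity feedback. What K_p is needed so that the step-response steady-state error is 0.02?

For a type-0 loop with proportional control, e_ss = 1/(1 + K_p·G_p(0)).
G_p(0) = 0.5614. Require 1/(1 + K_p·0.5614) = 0.02, so 1 + 0.5614·K_p = 50.
K_p = (50 − 1)/0.5614 = 87.3.

K_p = 87.3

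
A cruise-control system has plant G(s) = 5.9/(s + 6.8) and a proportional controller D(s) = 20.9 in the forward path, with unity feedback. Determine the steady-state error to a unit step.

The loop is type 0. Static position error constant K_pos = D(0)·G(0) = 20.9·0.8676 = 18.13.
Steady-state error to a unit step: e_ss = 1/(1+K_pos) = 1/19.13 = 0.0523.

0.0523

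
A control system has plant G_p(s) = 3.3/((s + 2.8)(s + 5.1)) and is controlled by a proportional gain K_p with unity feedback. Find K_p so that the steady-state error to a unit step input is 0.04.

For a type-0 loop with proportional control, e_ss = 1/(1 + K_p·G_p(0)).
G_p(0) = 0.2311. Require 1/(1 + K_p·0.2311) = 0.04, so 1 + 0.2311·K_p = 25.
K_p = (25 − 1)/0.2311 = 104.

K_p = 104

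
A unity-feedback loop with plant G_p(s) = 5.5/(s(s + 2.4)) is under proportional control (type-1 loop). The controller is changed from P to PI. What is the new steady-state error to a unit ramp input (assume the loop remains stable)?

The integrator raises the loop to type 2, so K_v → ∞ and e_ss to a ramp is zero.

0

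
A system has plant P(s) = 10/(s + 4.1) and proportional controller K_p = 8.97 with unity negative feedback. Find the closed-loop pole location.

s = -93.8

Closed-loop transfer function: T(s) = K_p·P(s)/(1 + K_p·P(s)) = 89.7/(s + 4.1 + 89.7) = 89.7/(s + 93.8).
The closed-loop pole is at s = −93.8.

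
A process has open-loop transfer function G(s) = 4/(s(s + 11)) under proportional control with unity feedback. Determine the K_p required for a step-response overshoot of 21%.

K_p = 38.2

From %OS = 100·exp(−πζ/√(1−ζ²)) = 21%, ζ = −ln(0.21)/√(π²+ln²(0.21)) = 0.4449.
Characteristic equation s² + 11s + 4K_p = 0 gives ζ = 11/(2√(4K_p)).
Setting ζ = 0.4449: √(4K_p) = 11/(2·0.4449) = 12.36, so K_p = 152.8/4 = 38.2.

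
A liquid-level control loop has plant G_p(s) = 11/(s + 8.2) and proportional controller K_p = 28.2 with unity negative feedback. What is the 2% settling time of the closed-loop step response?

T_s ≈ 0.0126 s

Closed-loop transfer function: T(s) = K_p·G_p(s)/(1 + K_p·G_p(s)) = 310.2/(s + 8.2 + 310.2) = 310.2/(s + 318.4).
Time constant τ = 1/318.4 = 0.003141 s, so the 2% settling time is about 4τ = 0.0126 s.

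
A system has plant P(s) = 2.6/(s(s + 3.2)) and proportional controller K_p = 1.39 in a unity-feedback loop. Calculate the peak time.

Closed-loop characteristic equation: s² + 3.2s + 3.614 = 0, so ω_n = 1.901 rad/s and ζ = 3.2/(2·1.901) = 0.8416.
Damped frequency ω_d = ω_n√(1−ζ²) = 1.027 rad/s, so peak time T_p = π/ω_d = 3.06 s.

T_p = 3.06 s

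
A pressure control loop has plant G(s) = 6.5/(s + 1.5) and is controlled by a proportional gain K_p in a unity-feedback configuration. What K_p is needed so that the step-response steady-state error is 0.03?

Steady-state error for a unit step on this type-0 loop is 1/(1 + K_p·G(0)).
G(0) = 4.333. Require 1/(1 + K_p·4.333) = 0.03, so 1 + 4.333·K_p = 33.33.
K_p = (33.33 − 1)/4.333 = 7.46.

K_p = 7.46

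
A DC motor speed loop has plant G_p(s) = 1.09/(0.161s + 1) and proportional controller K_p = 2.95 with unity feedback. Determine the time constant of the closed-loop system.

Closed loop: T(s) = K_p·G_p/(1+K_p·G_p) = 3.216/(0.161s + 1 + 3.216), with pole at s = −(1 + 3.216)/0.161 = −26.18.
Closed-loop time constant τ = 1/26.18 = 0.0382 s.

τ = 0.0382 s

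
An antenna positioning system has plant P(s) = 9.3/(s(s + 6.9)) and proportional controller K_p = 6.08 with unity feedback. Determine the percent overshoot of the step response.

Closed-loop characteristic equation: s² + 6.9s + 56.54 = 0, so ω_n = 7.52 rad/s and ζ = 6.9/(2·7.52) = 0.4588.
%OS = 100·exp(−πζ/√(1−ζ²)) = 100·exp(−π·0.4588/√0.7895) = 19.7%.

19.7%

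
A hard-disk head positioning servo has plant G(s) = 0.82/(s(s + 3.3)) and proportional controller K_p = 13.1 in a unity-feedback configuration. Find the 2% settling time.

T_s ≈ 2.42 s

Closed-loop characteristic equation: s² + 3.3s + 10.74 = 0, so ω_n = 3.277 rad/s and ζ = 3.3/(2·3.277) = 0.5034.
2% settling time T_s ≈ 4/(ζω_n) = 4/1.65 = 2.42 s.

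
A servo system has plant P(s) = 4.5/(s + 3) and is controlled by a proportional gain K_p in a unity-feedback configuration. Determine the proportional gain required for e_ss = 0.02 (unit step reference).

K_p = 32.7

Steady-state error for a unit step on this type-0 loop is 1/(1 + K_p·P(0)).
P(0) = 1.5. Require 1/(1 + K_p·1.5) = 0.02, so 1 + 1.5·K_p = 50.
K_p = (50 − 1)/1.5 = 32.7.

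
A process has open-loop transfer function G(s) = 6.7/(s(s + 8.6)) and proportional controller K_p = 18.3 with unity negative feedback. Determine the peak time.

T_p = 0.308 s

The closed-loop denominator s² + 8.6s + 122.6 gives ω_n = √122.6 = 11.07 and ζ = 8.6/(2ω_n) = 0.3883.
Damped frequency ω_d = ω_n√(1−ζ²) = 10.2 rad/s, so peak time T_p = π/ω_d = 0.308 s.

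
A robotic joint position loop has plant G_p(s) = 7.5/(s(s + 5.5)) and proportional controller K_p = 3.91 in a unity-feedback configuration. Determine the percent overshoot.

15.7%

Closed-loop characteristic equation: s² + 5.5s + 29.33 = 0, so ω_n = 5.415 rad/s and ζ = 5.5/(2·5.415) = 0.5078.
%OS = 100·exp(−πζ/√(1−ζ²)) = 100·exp(−π·0.5078/√0.7421) = 15.7%.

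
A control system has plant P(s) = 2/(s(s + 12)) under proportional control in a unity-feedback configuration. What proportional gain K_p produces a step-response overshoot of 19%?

From %OS = 100·exp(−πζ/√(1−ζ²)) = 19%, ζ = −ln(0.19)/√(π²+ln²(0.19)) = 0.4673.
Characteristic equation s² + 12s + 2K_p = 0 gives ζ = 12/(2√(2K_p)).
Setting ζ = 0.4673: √(2K_p) = 12/(2·0.4673) = 12.84, so K_p = 164.8/2 = 82.4.

K_p = 82.4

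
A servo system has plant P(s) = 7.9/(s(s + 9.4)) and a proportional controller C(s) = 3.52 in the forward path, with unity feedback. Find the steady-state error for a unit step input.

The open loop C(s)P(s) has a pole at the origin (type 1), so the static position error constant is infinite and e_ss = 1/(1+∞) = 0.

0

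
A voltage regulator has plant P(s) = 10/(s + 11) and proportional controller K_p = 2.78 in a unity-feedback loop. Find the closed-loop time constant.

Closed-loop transfer function: T(s) = K_p·P(s)/(1 + K_p·P(s)) = 27.8/(s + 11 + 27.8) = 27.8/(s + 38.8).
Time constant τ = 1/38.8 = 0.0258 s.

τ = 0.0258 s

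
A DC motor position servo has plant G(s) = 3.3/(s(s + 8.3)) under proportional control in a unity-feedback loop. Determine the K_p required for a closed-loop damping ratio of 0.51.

K_p = 20.1

Closed-loop characteristic equation: s² + 8.3s + K_p·3.3 = 0.
So ω_n = √(3.3K_p) and 2ζω_n = 8.3, giving ζ = 8.3/(2√(3.3K_p)).
Setting ζ = 0.51: √(3.3K_p) = 8.3/(2·0.51) = 8.137, so K_p = 66.21/3.3 = 20.1.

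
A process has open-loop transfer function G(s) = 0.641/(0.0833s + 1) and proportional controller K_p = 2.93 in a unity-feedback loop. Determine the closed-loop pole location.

Closed loop: T(s) = K_p·G/(1+K_p·G) = 1.878/(0.0833s + 1 + 1.878), with pole at s = −(1 + 1.878)/0.0833 = −34.55.

s = -34.55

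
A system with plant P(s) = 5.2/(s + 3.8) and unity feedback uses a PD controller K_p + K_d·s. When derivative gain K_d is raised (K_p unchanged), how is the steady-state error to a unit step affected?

unchanged

At s = 0 the derivative term contributes nothing: C(0) = K_p regardless of K_d, so K_pos = K_p·P(0) and e_ss are unchanged.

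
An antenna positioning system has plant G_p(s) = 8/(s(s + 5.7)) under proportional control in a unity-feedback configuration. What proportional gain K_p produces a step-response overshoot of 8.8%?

From %OS = 100·exp(−πζ/√(1−ζ²)) = 8.8%, ζ = −ln(0.088)/√(π²+ln²(0.088)) = 0.6119.
Characteristic equation s² + 5.7s + 8K_p = 0 gives ζ = 5.7/(2√(8K_p)).
Setting ζ = 0.6119: √(8K_p) = 5.7/(2·0.6119) = 4.658, so K_p = 21.69/8 = 2.71.

K_p = 2.71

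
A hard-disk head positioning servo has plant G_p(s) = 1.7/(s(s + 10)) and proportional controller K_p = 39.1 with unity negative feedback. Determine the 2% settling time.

T_s ≈ 0.8 s

Closed-loop characteristic equation: s² + 10s + 66.47 = 0, so ω_n = 8.153 rad/s and ζ = 10/(2·8.153) = 0.6133.
2% settling time T_s ≈ 4/(ζω_n) = 4/5 = 0.8 s.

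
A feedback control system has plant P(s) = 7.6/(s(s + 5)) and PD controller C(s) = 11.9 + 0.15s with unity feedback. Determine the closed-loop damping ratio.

Forward path: (11.9 + 0.15s)·7.6/(s(s+5)). The closed-loop characteristic equation is s² + (5 + 7.6·0.15)s + 7.6·11.9 = 0.
That is s² + 6.14s + 90.44 = 0, so ω_n = 9.51 rad/s and ζ = 6.14/(2·9.51) = 0.3228.

ζ = 0.323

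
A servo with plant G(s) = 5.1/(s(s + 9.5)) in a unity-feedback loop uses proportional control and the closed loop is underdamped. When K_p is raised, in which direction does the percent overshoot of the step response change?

Characteristic equation s² + 9.5s + K_p·5.1 = 0: raising K_p raises ω_n while 2ζω_n = 9.5 is fixed, so ζ falls and overshoot grows.

increase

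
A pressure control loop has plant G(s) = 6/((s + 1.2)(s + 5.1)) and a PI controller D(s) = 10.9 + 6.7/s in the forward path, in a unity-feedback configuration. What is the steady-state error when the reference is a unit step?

0

The open loop D(s)G(s) has a pole at the origin (type 1), so the static position error constant is infinite and e_ss = 1/(1+∞) = 0.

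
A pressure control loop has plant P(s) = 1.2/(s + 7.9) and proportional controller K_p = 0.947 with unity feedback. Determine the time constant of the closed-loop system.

τ = 0.111 s

Closed-loop transfer function: T(s) = K_p·P(s)/(1 + K_p·P(s)) = 1.136/(s + 7.9 + 1.136) = 1.136/(s + 9.036).
Time constant τ = 1/9.036 = 0.111 s.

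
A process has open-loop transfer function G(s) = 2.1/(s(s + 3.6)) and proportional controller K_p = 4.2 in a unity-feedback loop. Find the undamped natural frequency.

ω_n = 2.97 rad/s

The closed-loop denominator is s(s+3.6) + 4.2·2.1 = s² + 3.6s + 8.82.
So ω_n² = 8.82 ⇒ ω_n = 2.97 rad/s, and ζ = 3.6/(2ω_n) = 0.606.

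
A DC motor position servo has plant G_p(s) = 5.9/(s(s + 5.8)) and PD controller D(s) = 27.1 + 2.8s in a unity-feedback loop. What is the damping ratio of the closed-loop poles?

Forward path: (27.1 + 2.8s)·5.9/(s(s+5.8)). The closed-loop characteristic equation is s² + (5.8 + 5.9·2.8)s + 5.9·27.1 = 0.
That is s² + 22.32s + 159.9 = 0, so ω_n = 12.64 rad/s and ζ = 22.32/(2·12.64) = 0.8826.

ζ = 0.883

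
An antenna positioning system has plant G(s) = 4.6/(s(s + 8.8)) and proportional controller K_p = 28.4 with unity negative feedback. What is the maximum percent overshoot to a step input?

27%

From 1 + K_pG(s) = 0: s² + 8.8s + 130.6 = 0 ⇒ ω_n = 11.43, ζ = 0.385.
%OS = 100·exp(−πζ/√(1−ζ²)) = 100·exp(−π·0.385/√0.8518) = 27%.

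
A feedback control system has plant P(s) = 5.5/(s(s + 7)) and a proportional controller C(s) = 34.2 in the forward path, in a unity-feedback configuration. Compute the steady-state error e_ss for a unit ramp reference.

The loop has one pole at the origin (type 1). Velocity error constant K_v = lim_{s→0} s·C(s)P(s) = 34.2·5.5/7 = 26.87.
Steady-state error to a unit ramp: e_ss = 1/K_v = 0.0372.

0.0372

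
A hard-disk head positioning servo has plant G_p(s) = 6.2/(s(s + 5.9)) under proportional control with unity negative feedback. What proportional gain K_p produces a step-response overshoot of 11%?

From %OS = 100·exp(−πζ/√(1−ζ²)) = 11%, ζ = −ln(0.11)/√(π²+ln²(0.11)) = 0.5749.
Characteristic equation s² + 5.9s + 6.2K_p = 0 gives ζ = 5.9/(2√(6.2K_p)).
Setting ζ = 0.5749: √(6.2K_p) = 5.9/(2·0.5749) = 5.131, so K_p = 26.33/6.2 = 4.25.

K_p = 4.25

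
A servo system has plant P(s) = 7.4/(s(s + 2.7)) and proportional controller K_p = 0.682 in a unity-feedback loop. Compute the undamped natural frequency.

With unity feedback the closed-loop characteristic equation is s² + 2.7s + 0.682·7.4 = s² + 2.7s + 5.047 = 0.
Matching s² + 2ζω_n s + ω_n²: ω_n = √5.047 = 2.247 rad/s and 2ζω_n = 2.7, so ζ = 2.7/(2·2.247) = 0.601.

ω_n = 2.25 rad/s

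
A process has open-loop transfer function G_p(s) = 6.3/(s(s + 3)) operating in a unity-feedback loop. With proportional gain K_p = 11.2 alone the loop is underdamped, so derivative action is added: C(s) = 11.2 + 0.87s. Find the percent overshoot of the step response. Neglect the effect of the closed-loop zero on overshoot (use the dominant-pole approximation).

15.9%

Forward path: (11.2 + 0.87s)·6.3/(s(s+3)). The closed-loop characteristic equation is s² + (3 + 6.3·0.87)s + 6.3·11.2 = 0.
That is s² + 8.481s + 70.56 = 0, so ω_n = 8.4 rad/s and ζ = 8.481/(2·8.4) = 0.5048.
%OS = 100·exp(−πζ/√(1−ζ²)) = 15.9%.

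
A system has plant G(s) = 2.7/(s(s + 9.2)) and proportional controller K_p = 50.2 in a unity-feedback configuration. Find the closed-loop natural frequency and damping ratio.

The closed-loop denominator is s(s+9.2) + 50.2·2.7 = s² + 9.2s + 135.5.
So ω_n² = 135.5 ⇒ ω_n = 11.64 rad/s, and ζ = 9.2/(2ω_n) = 0.395.

ω_n = 11.6 rad/s, ζ = 0.395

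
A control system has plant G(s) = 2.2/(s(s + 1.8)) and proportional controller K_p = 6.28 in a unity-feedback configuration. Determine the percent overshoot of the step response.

45.7%

From 1 + K_pG(s) = 0: s² + 1.8s + 13.82 = 0 ⇒ ω_n = 3.717, ζ = 0.2421.
%OS = 100·exp(−πζ/√(1−ζ²)) = 100·exp(−π·0.2421/√0.9414) = 45.7%.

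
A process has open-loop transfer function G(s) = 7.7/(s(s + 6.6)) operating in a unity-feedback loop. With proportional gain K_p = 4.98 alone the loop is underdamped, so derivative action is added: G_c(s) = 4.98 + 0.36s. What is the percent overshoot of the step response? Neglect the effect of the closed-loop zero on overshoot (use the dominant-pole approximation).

Forward path: (4.98 + 0.36s)·7.7/(s(s+6.6)). The closed-loop characteristic equation is s² + (6.6 + 7.7·0.36)s + 7.7·4.98 = 0.
That is s² + 9.372s + 38.35 = 0, so ω_n = 6.192 rad/s and ζ = 9.372/(2·6.192) = 0.7567.
%OS = 100·exp(−πζ/√(1−ζ²)) = 2.63%.

2.63%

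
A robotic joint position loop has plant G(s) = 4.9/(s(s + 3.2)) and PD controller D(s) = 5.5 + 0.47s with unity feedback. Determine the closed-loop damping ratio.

Forward path: (5.5 + 0.47s)·4.9/(s(s+3.2)). The closed-loop characteristic equation is s² + (3.2 + 4.9·0.47)s + 4.9·5.5 = 0.
That is s² + 5.503s + 26.95 = 0, so ω_n = 5.191 rad/s and ζ = 5.503/(2·5.191) = 0.53.

ζ = 0.53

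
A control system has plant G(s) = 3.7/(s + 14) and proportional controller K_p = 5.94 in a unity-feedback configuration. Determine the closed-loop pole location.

Closed-loop transfer function: T(s) = K_p·G(s)/(1 + K_p·G(s)) = 21.98/(s + 14 + 21.98) = 21.98/(s + 35.98).
The closed-loop pole is at s = −35.98.

s = -35.98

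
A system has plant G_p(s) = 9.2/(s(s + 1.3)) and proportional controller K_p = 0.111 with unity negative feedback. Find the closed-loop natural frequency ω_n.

The closed-loop denominator is s(s+1.3) + 0.111·9.2 = s² + 1.3s + 1.021.
So ω_n² = 1.021 ⇒ ω_n = 1.011 rad/s, and ζ = 1.3/(2ω_n) = 0.643.

ω_n = 1.01 rad/s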